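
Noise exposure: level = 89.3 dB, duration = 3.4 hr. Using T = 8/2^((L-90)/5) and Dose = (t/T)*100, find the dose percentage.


T_allowed = 8 / 2^((89.3 - 90)/5) = 8.81524 hr
Dose = 3.4 / 8.81524 * 100 = 38.57 %


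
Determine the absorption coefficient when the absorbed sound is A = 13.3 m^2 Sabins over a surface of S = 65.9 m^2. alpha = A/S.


Absorption coefficient = absorbed power / incident power
alpha = A / S = 13.3 / 65.9 = 0.20182


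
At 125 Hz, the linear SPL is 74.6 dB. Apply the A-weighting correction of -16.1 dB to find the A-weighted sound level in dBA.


A-weighting table: 125 Hz -> -16.1 dB correction
SPL_A = SPL + correction = 74.6 + (-16.1) = 58.5 dBA


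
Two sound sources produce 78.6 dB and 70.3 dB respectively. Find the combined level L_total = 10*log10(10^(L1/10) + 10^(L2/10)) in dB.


10^(78.6/10) = 7.24436e+07
10^(70.3/10) = 1.07152e+07
Sum = 7.24436e+07 + 1.07152e+07 = 8.31588e+07
L_total = 10*log10(8.31588e+07) = 79.199 dB


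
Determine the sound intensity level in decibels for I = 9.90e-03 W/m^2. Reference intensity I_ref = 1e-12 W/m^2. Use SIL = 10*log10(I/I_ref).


I / I_ref = 9.90e-03 / 1e-12 = 9.9e+09
SIL = 10 * log10(9.9e+09) = 99.956 dB


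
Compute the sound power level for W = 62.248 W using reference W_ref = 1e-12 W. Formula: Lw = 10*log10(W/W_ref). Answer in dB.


W / W_ref = 62.248 / 1e-12 = 6.2248e+13
Lw = 10 * log10(6.2248e+13) = 137.94 dB


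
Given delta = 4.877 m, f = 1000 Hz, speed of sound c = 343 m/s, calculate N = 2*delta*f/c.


N = 2*delta*f/c = 2*delta/lambda, where lambda = c/f
lambda = 343 / 1000 = 0.343 m
N = 2 * 4.877 / 0.343 = 28.437


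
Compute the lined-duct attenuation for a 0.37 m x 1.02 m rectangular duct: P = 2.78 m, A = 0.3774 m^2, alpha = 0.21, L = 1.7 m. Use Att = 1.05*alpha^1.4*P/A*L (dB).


alpha^1.4 = 0.21^1.4 = 0.112488
Attenuation rate = 1.05 * alpha^1.4 * P / A
= 1.05 * 0.112488 * 2.78 / 0.3774 = 0.870038 dB/m
Total Att = 0.870038 * 1.7 = 1.4791 dB


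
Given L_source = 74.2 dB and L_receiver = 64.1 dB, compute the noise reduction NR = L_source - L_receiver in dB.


NR = L_source - L_receiver (difference between source and receiving room levels)
NR = 74.2 - 64.1 = 10.1 dB


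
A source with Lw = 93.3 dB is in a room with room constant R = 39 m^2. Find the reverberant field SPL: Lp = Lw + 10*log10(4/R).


4/R = 4/39 = 0.102564
Lp = 93.3 + 10*log10(0.102564) = 83.41 dB


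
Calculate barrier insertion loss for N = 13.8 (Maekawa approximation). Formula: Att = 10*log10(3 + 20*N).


3 + 20*N = 3 + 20*13.8 = 279
Att = 10*log10(279) = 24.456 dB


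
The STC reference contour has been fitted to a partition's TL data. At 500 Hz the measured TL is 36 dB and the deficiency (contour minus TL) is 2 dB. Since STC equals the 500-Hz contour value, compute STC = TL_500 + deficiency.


By ASTM E413, STC = value of the fitted reference contour at 500 Hz.
Contour value at 500 Hz = TL_500 + deficiency = 36 + 2 = 38
STC = 38


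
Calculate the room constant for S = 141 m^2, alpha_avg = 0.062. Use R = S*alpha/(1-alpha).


R = 141 * 0.062 / (1 - 0.062) = 9.3198 m^2


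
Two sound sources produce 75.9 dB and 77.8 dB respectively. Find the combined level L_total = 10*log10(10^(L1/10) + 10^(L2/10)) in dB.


10^(75.9/10) = 3.89045e+07
10^(77.8/10) = 6.0256e+07
Sum = 3.89045e+07 + 6.0256e+07 = 9.91605e+07
L_total = 10*log10(9.91605e+07) = 79.963 dB


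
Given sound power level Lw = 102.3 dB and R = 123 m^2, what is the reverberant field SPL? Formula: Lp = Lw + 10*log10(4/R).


4/R = 4/123 = 0.0325203
Lp = 102.3 + 10*log10(0.0325203) = 87.422 dB


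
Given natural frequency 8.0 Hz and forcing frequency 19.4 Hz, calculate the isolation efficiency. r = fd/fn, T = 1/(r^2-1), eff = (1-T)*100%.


r = 19.4 / 8.0 = 2.425
r^2 - 1 = 2.425^2 - 1 = 4.88062
T = 1/4.88062 = 0.204892
Efficiency = (1 - 0.204892)*100 = 79.511 %


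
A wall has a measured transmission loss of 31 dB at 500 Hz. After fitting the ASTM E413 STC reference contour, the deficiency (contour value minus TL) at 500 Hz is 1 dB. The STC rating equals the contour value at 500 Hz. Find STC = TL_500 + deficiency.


By ASTM E413, STC = value of the fitted reference contour at 500 Hz.
Contour value at 500 Hz = TL_500 + deficiency = 31 + 1 = 32
STC = 32


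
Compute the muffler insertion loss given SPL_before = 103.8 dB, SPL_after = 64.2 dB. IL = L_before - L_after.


Insertion loss = SPL without muffler - SPL with muffler
IL = 103.8 - 64.2 = 39.6 dB


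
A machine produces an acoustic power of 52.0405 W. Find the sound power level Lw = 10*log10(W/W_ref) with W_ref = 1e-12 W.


W / W_ref = 52.0405 / 1e-12 = 5.20405e+13
Lw = 10 * log10(5.20405e+13) = 137.16 dB


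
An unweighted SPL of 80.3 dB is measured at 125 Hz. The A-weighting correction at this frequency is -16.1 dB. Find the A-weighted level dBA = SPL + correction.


A-weighting table: 125 Hz -> -16.1 dB correction
SPL_A = SPL + correction = 80.3 + (-16.1) = 64.2 dBA


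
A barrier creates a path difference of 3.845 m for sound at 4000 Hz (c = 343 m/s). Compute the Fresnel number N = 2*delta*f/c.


N = 2*delta*f/c = 2*delta/lambda, where lambda = c/f
lambda = 343 / 4000 = 0.08575 m
N = 2 * 3.845 / 0.08575 = 89.679


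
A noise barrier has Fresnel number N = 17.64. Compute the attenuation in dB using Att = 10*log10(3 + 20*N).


3 + 20*N = 3 + 20*17.64 = 355.8
Att = 10*log10(355.8) = 25.512 dB


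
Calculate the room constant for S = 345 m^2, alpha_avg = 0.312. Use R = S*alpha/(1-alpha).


R = 345 * 0.312 / (1 - 0.312) = 156.45 m^2


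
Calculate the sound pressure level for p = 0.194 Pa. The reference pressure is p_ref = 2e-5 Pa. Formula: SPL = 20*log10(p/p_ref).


p / p_ref = 0.194 / 2e-5 = 9700
SPL = 20 * log10(9700) = 79.735 dB


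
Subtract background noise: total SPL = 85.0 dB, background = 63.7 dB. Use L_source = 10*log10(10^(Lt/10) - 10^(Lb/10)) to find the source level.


10^(85.0/10) = 3.16228e+08
10^(63.7/10) = 2.34423e+06
Difference = 3.16228e+08 - 2.34423e+06 = 3.13884e+08
L_source = 10*log10(3.13884e+08) = 84.968 dB


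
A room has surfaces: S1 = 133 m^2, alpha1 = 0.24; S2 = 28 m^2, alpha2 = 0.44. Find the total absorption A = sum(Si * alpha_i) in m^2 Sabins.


133 * 0.24 = 31.92
28 * 0.44 = 12.32
A_total = 31.92 + 12.32 = 44.24 m^2


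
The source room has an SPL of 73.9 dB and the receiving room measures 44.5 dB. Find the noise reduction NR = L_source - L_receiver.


NR = L_source - L_receiver (difference between source and receiving room levels)
NR = 73.9 - 44.5 = 29.4 dB


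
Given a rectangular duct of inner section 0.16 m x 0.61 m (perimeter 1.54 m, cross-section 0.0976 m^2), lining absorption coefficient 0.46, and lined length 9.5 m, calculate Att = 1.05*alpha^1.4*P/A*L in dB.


alpha^1.4 = 0.46^1.4 = 0.337179
Attenuation rate = 1.05 * alpha^1.4 * P / A
= 1.05 * 0.337179 * 1.54 / 0.0976 = 5.58625 dB/m
Total Att = 5.58625 * 9.5 = 53.069 dB


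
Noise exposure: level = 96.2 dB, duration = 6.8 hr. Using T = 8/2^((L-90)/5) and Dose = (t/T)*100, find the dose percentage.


T_allowed = 8 / 2^((96.2 - 90)/5) = 3.38698 hr
Dose = 6.8 / 3.38698 * 100 = 200.77 %


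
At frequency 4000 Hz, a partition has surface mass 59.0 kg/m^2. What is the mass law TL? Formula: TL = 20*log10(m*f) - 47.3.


m * f = 59.0 * 4000 = 236000
20*log10(236000) = 107.458 dB
TL = 107.458 - 47.3 = 60.158 dB


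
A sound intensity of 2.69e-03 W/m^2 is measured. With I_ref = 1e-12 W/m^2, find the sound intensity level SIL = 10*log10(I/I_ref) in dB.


I / I_ref = 2.69e-03 / 1e-12 = 2.69e+09
SIL = 10 * log10(2.69e+09) = 94.298 dB


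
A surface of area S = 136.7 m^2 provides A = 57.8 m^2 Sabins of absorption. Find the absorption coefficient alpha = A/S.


Absorption coefficient = absorbed power / incident power
alpha = A / S = 57.8 / 136.7 = 0.42282


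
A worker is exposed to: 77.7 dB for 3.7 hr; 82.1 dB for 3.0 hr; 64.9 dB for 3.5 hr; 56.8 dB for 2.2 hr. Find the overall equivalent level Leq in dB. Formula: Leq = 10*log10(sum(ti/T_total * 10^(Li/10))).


T_total = 3.7 + 3.0 + 3.5 + 2.2 = 12.4 hr
(3.7/12.4) * 10^(77.7/10) = 1.75703e+07
(3.0/12.4) * 10^(82.1/10) = 3.92373e+07
(3.5/12.4) * 10^(64.9/10) = 872261
(2.2/12.4) * 10^(56.8/10) = 84918.2
Sum = 1.75703e+07 + 3.92373e+07 + 872261 + 84918.2 = 5.77648e+07
Leq = 10*log10(5.77648e+07) = 77.617 dB


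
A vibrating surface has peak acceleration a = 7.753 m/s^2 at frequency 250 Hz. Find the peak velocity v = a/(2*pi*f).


omega = 2*pi*f = 2*pi*250 = 1570.8 rad/s
v = a / omega = 7.753 / 1570.8 = 0.0049357 m/s


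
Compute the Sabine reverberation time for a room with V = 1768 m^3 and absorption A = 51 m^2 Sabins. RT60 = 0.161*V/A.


RT60 = 0.161 * 1768 / 51 = 5.5813 s


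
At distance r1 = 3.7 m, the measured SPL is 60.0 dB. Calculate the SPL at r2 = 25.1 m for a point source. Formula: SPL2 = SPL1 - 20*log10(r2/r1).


r2/r1 = 25.1/3.7 = 6.78378
Correction = 20*log10(6.78378) = 16.6294 dB
SPL2 = 60.0 - 16.6294 = 43.371 dB


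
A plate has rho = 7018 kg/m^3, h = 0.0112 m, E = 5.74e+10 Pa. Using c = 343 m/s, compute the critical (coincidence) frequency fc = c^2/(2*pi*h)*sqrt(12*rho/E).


12*rho/E = 12*7018/5.74e+10 = 1.46718e-06
sqrt(12*rho/E) = sqrt(1.46718e-06) = 0.00121127
c^2/(2*pi*h) = 343^2/(2*pi*0.0112) = 1.67182e+06
fc = 1.67182e+06 * 0.00121127 = 2025 Hz


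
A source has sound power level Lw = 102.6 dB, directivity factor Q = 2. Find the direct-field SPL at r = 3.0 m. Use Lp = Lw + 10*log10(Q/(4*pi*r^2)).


4*pi*r^2 = 4*pi*3.0^2 = 113.097 m^2
Q / (4*pi*r^2) = 2 / 113.097 = 0.0176839
Lp = 102.6 + 10*log10(0.0176839) = 85.076 dB


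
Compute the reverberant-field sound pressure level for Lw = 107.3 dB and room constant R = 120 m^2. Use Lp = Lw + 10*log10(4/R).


4/R = 4/120 = 0.0333333
Lp = 107.3 + 10*log10(0.0333333) = 92.529 dB


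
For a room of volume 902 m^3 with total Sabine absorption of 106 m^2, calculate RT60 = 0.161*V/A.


RT60 = 0.161 * 902 / 106 = 1.37 s


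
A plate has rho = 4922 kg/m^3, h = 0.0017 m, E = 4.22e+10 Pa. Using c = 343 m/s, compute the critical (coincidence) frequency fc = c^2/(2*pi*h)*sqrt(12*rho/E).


12*rho/E = 12*4922/4.22e+10 = 1.39962e-06
sqrt(12*rho/E) = sqrt(1.39962e-06) = 0.00118306
c^2/(2*pi*h) = 343^2/(2*pi*0.0017) = 1.10144e+07
fc = 1.10144e+07 * 0.00118306 = 13031 Hz


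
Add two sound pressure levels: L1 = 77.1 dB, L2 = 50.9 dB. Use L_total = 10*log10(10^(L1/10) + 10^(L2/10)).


10^(77.1/10) = 5.12861e+07
10^(50.9/10) = 123027
Sum = 5.12861e+07 + 123027 = 5.14091e+07
L_total = 10*log10(5.14091e+07) = 77.11 dB


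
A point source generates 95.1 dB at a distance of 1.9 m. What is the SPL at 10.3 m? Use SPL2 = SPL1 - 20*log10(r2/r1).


r2/r1 = 10.3/1.9 = 5.42105
Correction = 20*log10(5.42105) = 14.6817 dB
SPL2 = 95.1 - 14.6817 = 80.418 dB


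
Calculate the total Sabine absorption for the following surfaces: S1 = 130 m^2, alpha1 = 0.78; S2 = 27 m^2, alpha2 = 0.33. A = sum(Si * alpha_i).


130 * 0.78 = 101.4
27 * 0.33 = 8.91
A_total = 101.4 + 8.91 = 110.31 m^2


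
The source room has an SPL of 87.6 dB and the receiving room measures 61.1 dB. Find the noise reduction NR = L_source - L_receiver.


NR = L_source - L_receiver (difference between source and receiving room levels)
NR = 87.6 - 61.1 = 26.5 dB


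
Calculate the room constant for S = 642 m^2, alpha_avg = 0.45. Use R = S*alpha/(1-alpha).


R = 642 * 0.45 / (1 - 0.45) = 525.27 m^2


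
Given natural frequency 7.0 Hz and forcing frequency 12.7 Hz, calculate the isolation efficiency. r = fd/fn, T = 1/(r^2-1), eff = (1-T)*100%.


r = 12.7 / 7.0 = 1.81429
r^2 - 1 = 1.81429^2 - 1 = 2.29165
T = 1/2.29165 = 0.436367
Efficiency = (1 - 0.436367)*100 = 56.363 %


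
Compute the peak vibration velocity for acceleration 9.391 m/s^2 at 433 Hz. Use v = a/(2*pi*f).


omega = 2*pi*f = 2*pi*433 = 2720.62 rad/s
v = a / omega = 9.391 / 2720.62 = 0.0034518 m/s


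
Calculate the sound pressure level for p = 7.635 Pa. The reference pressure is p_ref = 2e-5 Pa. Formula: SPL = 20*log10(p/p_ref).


p / p_ref = 7.635 / 2e-5 = 381750
SPL = 20 * log10(381750) = 111.64 dB


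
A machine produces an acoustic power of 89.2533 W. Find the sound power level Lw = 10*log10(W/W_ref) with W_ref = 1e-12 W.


W / W_ref = 89.2533 / 1e-12 = 8.92533e+13
Lw = 10 * log10(8.92533e+13) = 139.51 dB


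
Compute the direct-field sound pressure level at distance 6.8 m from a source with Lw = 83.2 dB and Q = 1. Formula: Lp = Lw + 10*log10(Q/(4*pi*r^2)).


4*pi*r^2 = 4*pi*6.8^2 = 581.069 m^2
Q / (4*pi*r^2) = 1 / 581.069 = 0.00172097
Lp = 83.2 + 10*log10(0.00172097) = 55.558 dB


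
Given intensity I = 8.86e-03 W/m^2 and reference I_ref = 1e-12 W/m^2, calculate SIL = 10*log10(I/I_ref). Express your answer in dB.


I / I_ref = 8.86e-03 / 1e-12 = 8.86e+09
SIL = 10 * log10(8.86e+09) = 99.474 dB


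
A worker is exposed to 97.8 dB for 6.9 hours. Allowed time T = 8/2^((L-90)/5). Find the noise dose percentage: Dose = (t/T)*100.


T_allowed = 8 / 2^((97.8 - 90)/5) = 2.71321 hr
Dose = 6.9 / 2.71321 * 100 = 254.31 %


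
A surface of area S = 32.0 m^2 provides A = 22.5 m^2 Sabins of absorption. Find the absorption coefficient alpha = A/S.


Absorption coefficient = absorbed power / incident power
alpha = A / S = 22.5 / 32.0 = 0.70312


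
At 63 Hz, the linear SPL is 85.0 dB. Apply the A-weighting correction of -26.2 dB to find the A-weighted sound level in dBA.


A-weighting table: 63 Hz -> -26.2 dB correction
SPL_A = SPL + correction = 85.0 + (-26.2) = 58.8 dBA


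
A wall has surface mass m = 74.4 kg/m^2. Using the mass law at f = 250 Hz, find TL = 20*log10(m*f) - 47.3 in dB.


m * f = 74.4 * 250 = 18600
20*log10(18600) = 85.3903 dB
TL = 85.3903 - 47.3 = 38.09 dB


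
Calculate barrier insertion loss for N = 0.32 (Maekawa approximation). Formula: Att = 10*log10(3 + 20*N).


3 + 20*N = 3 + 20*0.32 = 9.4
Att = 10*log10(9.4) = 9.7313 dB


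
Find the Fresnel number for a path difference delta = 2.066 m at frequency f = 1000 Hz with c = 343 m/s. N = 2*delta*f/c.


N = 2*delta*f/c = 2*delta/lambda, where lambda = c/f
lambda = 343 / 1000 = 0.343 m
N = 2 * 2.066 / 0.343 = 12.047


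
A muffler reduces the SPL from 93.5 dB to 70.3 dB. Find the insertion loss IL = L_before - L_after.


Insertion loss = SPL without muffler - SPL with muffler
IL = 93.5 - 70.3 = 23.2 dB


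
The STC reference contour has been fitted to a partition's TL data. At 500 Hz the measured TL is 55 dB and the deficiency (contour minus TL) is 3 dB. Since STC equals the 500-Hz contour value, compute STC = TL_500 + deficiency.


By ASTM E413, STC = value of the fitted reference contour at 500 Hz.
Contour value at 500 Hz = TL_500 + deficiency = 55 + 3 = 58
STC = 58


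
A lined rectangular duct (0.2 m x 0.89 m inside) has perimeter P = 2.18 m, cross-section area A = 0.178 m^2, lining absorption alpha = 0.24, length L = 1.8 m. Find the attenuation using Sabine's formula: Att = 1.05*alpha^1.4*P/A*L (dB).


alpha^1.4 = 0.24^1.4 = 0.135611
Attenuation rate = 1.05 * alpha^1.4 * P / A
= 1.05 * 0.135611 * 2.18 / 0.178 = 1.7439 dB/m
Total Att = 1.7439 * 1.8 = 3.139 dB


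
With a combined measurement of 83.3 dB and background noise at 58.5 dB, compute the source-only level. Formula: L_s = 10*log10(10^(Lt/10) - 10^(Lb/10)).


10^(83.3/10) = 2.13796e+08
10^(58.5/10) = 707946
Difference = 2.13796e+08 - 707946 = 2.13088e+08
L_source = 10*log10(2.13088e+08) = 83.286 dB


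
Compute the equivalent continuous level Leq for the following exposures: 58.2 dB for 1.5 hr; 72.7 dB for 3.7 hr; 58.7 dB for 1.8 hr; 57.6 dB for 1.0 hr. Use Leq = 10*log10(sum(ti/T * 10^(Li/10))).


T_total = 1.5 + 3.7 + 1.8 + 1.0 = 8.0 hr
(1.5/8.0) * 10^(58.2/10) = 123880
(3.7/8.0) * 10^(72.7/10) = 8.61215e+06
(1.8/8.0) * 10^(58.7/10) = 166795
(1.0/8.0) * 10^(57.6/10) = 71930
Sum = 123880 + 8.61215e+06 + 166795 + 71930 = 8.97476e+06
Leq = 10*log10(8.97476e+06) = 69.53 dB


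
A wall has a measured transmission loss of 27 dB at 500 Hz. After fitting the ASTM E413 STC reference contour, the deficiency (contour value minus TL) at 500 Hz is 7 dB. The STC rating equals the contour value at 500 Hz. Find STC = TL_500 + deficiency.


By ASTM E413, STC = value of the fitted reference contour at 500 Hz.
Contour value at 500 Hz = TL_500 + deficiency = 27 + 7 = 34
STC = 34


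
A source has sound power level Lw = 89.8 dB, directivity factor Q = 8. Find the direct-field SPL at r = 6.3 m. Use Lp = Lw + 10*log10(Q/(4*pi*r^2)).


4*pi*r^2 = 4*pi*6.3^2 = 498.759 m^2
Q / (4*pi*r^2) = 8 / 498.759 = 0.0160398
Lp = 89.8 + 10*log10(0.0160398) = 71.852 dB


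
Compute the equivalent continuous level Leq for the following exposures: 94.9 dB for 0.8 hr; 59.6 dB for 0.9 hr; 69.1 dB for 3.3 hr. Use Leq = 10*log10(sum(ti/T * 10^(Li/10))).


T_total = 0.8 + 0.9 + 3.3 = 5.0 hr
(0.8/5.0) * 10^(94.9/10) = 4.94447e+08
(0.9/5.0) * 10^(59.6/10) = 164162
(3.3/5.0) * 10^(69.1/10) = 5.36468e+06
Sum = 4.94447e+08 + 164162 + 5.36468e+06 = 4.99976e+08
Leq = 10*log10(4.99976e+08) = 86.989 dB


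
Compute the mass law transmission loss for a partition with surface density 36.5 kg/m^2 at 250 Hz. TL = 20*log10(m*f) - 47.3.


m * f = 36.5 * 250 = 9125
20*log10(9125) = 79.2047 dB
TL = 79.2047 - 47.3 = 31.905 dB


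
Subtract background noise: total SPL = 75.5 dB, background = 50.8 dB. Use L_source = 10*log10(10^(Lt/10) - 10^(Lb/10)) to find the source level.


10^(75.5/10) = 3.54813e+07
10^(50.8/10) = 120226
Difference = 3.54813e+07 - 120226 = 3.53611e+07
L_source = 10*log10(3.53611e+07) = 75.485 dB


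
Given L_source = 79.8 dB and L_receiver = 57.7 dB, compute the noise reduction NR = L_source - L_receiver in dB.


NR = L_source - L_receiver (difference between source and receiving room levels)
NR = 79.8 - 57.7 = 22.1 dB


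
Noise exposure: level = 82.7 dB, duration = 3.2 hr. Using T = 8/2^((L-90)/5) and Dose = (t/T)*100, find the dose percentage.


T_allowed = 8 / 2^((82.7 - 90)/5) = 22.0087 hr
Dose = 3.2 / 22.0087 * 100 = 14.54 %


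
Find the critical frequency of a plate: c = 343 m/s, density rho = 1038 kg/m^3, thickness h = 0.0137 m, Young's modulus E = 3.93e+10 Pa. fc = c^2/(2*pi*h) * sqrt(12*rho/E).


12*rho/E = 12*1038/3.93e+10 = 3.16947e-07
sqrt(12*rho/E) = sqrt(3.16947e-07) = 0.00056298
c^2/(2*pi*h) = 343^2/(2*pi*0.0137) = 1.36675e+06
fc = 1.36675e+06 * 0.00056298 = 769.45 Hz


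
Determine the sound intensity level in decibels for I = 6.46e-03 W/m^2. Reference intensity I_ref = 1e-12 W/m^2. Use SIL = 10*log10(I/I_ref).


I / I_ref = 6.46e-03 / 1e-12 = 6.46e+09
SIL = 10 * log10(6.46e+09) = 98.102 dB


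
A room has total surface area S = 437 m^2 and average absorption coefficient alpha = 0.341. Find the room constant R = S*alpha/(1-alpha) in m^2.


R = 437 * 0.341 / (1 - 0.341) = 226.13 m^2


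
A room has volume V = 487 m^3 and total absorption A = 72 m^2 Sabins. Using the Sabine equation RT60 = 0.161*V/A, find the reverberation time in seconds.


RT60 = 0.161 * 487 / 72 = 1.089 s


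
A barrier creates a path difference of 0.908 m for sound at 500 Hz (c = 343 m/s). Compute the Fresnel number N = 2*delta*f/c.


N = 2*delta*f/c = 2*delta/lambda, where lambda = c/f
lambda = 343 / 500 = 0.686 m
N = 2 * 0.908 / 0.686 = 2.6472


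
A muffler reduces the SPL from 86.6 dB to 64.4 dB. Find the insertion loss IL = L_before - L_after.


Insertion loss = SPL without muffler - SPL with muffler
IL = 86.6 - 64.4 = 22.2 dB


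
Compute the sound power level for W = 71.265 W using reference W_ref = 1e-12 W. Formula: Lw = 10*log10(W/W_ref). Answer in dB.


W / W_ref = 71.265 / 1e-12 = 7.1265e+13
Lw = 10 * log10(7.1265e+13) = 138.53 dB


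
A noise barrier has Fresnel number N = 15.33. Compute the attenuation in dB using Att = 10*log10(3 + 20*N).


3 + 20*N = 3 + 20*15.33 = 309.6
Att = 10*log10(309.6) = 24.908 dB


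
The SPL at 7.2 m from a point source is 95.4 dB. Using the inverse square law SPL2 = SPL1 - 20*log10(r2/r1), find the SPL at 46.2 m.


r2/r1 = 46.2/7.2 = 6.41667
Correction = 20*log10(6.41667) = 16.1462 dB
SPL2 = 95.4 - 16.1462 = 79.254 dB


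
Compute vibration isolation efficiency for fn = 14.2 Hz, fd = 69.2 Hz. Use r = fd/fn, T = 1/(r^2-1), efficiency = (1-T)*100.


r = 69.2 / 14.2 = 4.87324
r^2 - 1 = 4.87324^2 - 1 = 22.7485
T = 1/22.7485 = 0.0439589
Efficiency = (1 - 0.0439589)*100 = 95.604 %


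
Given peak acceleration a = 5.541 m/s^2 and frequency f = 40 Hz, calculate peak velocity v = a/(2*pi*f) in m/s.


omega = 2*pi*f = 2*pi*40 = 251.327 rad/s
v = a / omega = 5.541 / 251.327 = 0.022047 m/s


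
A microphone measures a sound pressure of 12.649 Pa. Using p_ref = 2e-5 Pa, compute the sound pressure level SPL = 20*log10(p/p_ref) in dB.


p / p_ref = 12.649 / 2e-5 = 632450
SPL = 20 * log10(632450) = 116.02 dB


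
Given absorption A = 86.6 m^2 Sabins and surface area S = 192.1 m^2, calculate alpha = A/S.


Absorption coefficient = absorbed power / incident power
alpha = A / S = 86.6 / 192.1 = 0.45081


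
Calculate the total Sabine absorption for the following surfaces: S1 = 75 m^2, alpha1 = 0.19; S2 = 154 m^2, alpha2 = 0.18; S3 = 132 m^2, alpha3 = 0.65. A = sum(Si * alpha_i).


75 * 0.19 = 14.25
154 * 0.18 = 27.72
132 * 0.65 = 85.8
A_total = 14.25 + 27.72 + 85.8 = 127.77 m^2


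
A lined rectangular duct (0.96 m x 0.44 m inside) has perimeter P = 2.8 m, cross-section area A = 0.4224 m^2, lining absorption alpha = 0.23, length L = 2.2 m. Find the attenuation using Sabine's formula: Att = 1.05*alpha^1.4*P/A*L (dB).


alpha^1.4 = 0.23^1.4 = 0.127767
Attenuation rate = 1.05 * alpha^1.4 * P / A
= 1.05 * 0.127767 * 2.8 / 0.4224 = 0.889287 dB/m
Total Att = 0.889287 * 2.2 = 1.9564 dB


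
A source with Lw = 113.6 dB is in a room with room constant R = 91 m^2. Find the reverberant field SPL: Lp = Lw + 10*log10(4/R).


4/R = 4/91 = 0.043956
Lp = 113.6 + 10*log10(0.043956) = 100.03 dB


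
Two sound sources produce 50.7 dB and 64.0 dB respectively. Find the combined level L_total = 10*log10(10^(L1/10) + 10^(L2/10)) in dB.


10^(50.7/10) = 117490
10^(64.0/10) = 2.51189e+06
Sum = 117490 + 2.51189e+06 = 2.62938e+06
L_total = 10*log10(2.62938e+06) = 64.199 dB


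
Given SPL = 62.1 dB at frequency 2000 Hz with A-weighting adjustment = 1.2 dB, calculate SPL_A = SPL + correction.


A-weighting table: 2000 Hz -> 1.2 dB correction
SPL_A = SPL + correction = 62.1 + (1.2) = 63.3 dBA


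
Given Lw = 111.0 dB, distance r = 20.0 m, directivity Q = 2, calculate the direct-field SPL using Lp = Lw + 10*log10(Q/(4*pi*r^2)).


4*pi*r^2 = 4*pi*20.0^2 = 5026.55 m^2
Q / (4*pi*r^2) = 2 / 5026.55 = 0.000397887
Lp = 111.0 + 10*log10(0.000397887) = 76.998 dB


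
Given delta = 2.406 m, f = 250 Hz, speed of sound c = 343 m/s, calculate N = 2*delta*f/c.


N = 2*delta*f/c = 2*delta/lambda, where lambda = c/f
lambda = 343 / 250 = 1.372 m
N = 2 * 2.406 / 1.372 = 3.5073


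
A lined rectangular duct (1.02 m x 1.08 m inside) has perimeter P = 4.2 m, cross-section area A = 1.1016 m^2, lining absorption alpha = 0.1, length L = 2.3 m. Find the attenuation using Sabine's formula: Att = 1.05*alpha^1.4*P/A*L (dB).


alpha^1.4 = 0.1^1.4 = 0.0398107
Attenuation rate = 1.05 * alpha^1.4 * P / A
= 1.05 * 0.0398107 * 4.2 / 1.1016 = 0.159373 dB/m
Total Att = 0.159373 * 2.3 = 0.36656 dB


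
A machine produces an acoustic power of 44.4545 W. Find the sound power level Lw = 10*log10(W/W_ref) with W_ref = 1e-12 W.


W / W_ref = 44.4545 / 1e-12 = 4.44545e+13
Lw = 10 * log10(4.44545e+13) = 136.48 dB


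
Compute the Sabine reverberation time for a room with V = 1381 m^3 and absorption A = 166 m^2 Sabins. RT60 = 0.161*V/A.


RT60 = 0.161 * 1381 / 166 = 1.3394 s


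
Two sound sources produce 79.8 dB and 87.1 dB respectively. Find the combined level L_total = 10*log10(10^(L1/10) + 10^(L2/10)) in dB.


10^(79.8/10) = 9.54993e+07
10^(87.1/10) = 5.12861e+08
Sum = 9.54993e+07 + 5.12861e+08 = 6.0836e+08
L_total = 10*log10(6.0836e+08) = 87.842 dB


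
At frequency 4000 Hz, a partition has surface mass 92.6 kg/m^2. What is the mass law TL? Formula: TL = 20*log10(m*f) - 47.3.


m * f = 92.6 * 4000 = 370400
20*log10(370400) = 111.373 dB
TL = 111.373 - 47.3 = 64.073 dB


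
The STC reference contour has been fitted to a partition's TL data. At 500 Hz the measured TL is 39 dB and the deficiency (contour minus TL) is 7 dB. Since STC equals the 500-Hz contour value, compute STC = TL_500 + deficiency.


By ASTM E413, STC = value of the fitted reference contour at 500 Hz.
Contour value at 500 Hz = TL_500 + deficiency = 39 + 7 = 46
STC = 46


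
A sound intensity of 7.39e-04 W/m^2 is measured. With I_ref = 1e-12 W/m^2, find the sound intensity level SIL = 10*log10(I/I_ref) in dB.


I / I_ref = 7.39e-04 / 1e-12 = 7.39e+08
SIL = 10 * log10(7.39e+08) = 88.686 dB


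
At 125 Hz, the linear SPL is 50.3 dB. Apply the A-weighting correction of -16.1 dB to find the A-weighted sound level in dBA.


A-weighting table: 125 Hz -> -16.1 dB correction
SPL_A = SPL + correction = 50.3 + (-16.1) = 34.2 dBA


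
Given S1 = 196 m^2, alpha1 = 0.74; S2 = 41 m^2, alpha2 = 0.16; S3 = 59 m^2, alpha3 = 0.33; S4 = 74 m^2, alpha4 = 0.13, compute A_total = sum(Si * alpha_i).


196 * 0.74 = 145.04
41 * 0.16 = 6.56
59 * 0.33 = 19.47
74 * 0.13 = 9.62
A_total = 145.04 + 6.56 + 19.47 + 9.62 = 180.69 m^2


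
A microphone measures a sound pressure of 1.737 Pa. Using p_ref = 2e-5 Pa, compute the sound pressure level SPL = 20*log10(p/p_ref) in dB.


p / p_ref = 1.737 / 2e-5 = 86850
SPL = 20 * log10(86850) = 98.775 dB


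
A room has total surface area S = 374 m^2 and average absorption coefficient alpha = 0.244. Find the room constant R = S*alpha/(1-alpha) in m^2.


R = 374 * 0.244 / (1 - 0.244) = 120.71 m^2


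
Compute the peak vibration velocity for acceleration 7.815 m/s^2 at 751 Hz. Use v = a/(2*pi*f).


omega = 2*pi*f = 2*pi*751 = 4718.67 rad/s
v = a / omega = 7.815 / 4718.67 = 0.0016562 m/s


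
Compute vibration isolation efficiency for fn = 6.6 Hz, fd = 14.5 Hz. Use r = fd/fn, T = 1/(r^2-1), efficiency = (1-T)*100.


r = 14.5 / 6.6 = 2.19697
r^2 - 1 = 2.19697^2 - 1 = 3.82668
T = 1/3.82668 = 0.261323
Efficiency = (1 - 0.261323)*100 = 73.868 %


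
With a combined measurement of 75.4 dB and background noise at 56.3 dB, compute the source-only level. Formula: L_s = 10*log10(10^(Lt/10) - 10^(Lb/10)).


10^(75.4/10) = 3.46737e+07
10^(56.3/10) = 426580
Difference = 3.46737e+07 - 426580 = 3.42471e+07
L_source = 10*log10(3.42471e+07) = 75.346 dB


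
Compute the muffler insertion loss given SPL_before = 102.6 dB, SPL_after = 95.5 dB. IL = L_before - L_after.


Insertion loss = SPL without muffler - SPL with muffler
IL = 102.6 - 95.5 = 7.1 dB


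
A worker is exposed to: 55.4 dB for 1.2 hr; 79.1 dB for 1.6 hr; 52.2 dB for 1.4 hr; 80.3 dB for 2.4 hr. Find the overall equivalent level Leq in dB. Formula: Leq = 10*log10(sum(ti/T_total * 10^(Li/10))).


T_total = 1.2 + 1.6 + 1.4 + 2.4 = 6.6 hr
(1.2/6.6) * 10^(55.4/10) = 63043.1
(1.6/6.6) * 10^(79.1/10) = 1.9705e+07
(1.4/6.6) * 10^(52.2/10) = 35203.4
(2.4/6.6) * 10^(80.3/10) = 3.89643e+07
Sum = 63043.1 + 1.9705e+07 + 35203.4 + 3.89643e+07 = 5.87675e+07
Leq = 10*log10(5.87675e+07) = 77.691 dB


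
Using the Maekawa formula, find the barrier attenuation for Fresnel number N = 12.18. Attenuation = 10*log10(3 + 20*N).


3 + 20*N = 3 + 20*12.18 = 246.6
Att = 10*log10(246.6) = 23.92 dB


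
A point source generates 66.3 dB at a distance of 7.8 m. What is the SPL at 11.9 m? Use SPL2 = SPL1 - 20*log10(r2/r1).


r2/r1 = 11.9/7.8 = 1.52564
Correction = 20*log10(1.52564) = 3.66904 dB
SPL2 = 66.3 - 3.66904 = 62.631 dB


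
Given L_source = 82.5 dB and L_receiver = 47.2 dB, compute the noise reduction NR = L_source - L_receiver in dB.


NR = L_source - L_receiver (difference between source and receiving room levels)
NR = 82.5 - 47.2 = 35.3 dB


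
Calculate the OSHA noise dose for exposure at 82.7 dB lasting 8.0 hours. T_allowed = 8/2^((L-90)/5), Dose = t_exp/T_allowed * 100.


T_allowed = 8 / 2^((82.7 - 90)/5) = 22.0087 hr
Dose = 8.0 / 22.0087 * 100 = 36.349 %


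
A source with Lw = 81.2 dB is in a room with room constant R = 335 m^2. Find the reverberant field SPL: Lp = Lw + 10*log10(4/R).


4/R = 4/335 = 0.0119403
Lp = 81.2 + 10*log10(0.0119403) = 61.97 dB


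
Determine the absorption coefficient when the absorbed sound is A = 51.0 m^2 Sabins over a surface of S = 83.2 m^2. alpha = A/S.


Absorption coefficient = absorbed power / incident power
alpha = A / S = 51.0 / 83.2 = 0.61298


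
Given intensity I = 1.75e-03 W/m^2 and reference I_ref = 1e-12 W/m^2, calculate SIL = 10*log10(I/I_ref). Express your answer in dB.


I / I_ref = 1.75e-03 / 1e-12 = 1.75e+09
SIL = 10 * log10(1.75e+09) = 92.43 dB


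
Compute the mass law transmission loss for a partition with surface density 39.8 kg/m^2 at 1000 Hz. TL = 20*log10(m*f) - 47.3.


m * f = 39.8 * 1000 = 39800
20*log10(39800) = 91.9977 dB
TL = 91.9977 - 47.3 = 44.698 dB


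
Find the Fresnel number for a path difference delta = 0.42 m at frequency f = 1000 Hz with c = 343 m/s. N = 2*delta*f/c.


N = 2*delta*f/c = 2*delta/lambda, where lambda = c/f
lambda = 343 / 1000 = 0.343 m
N = 2 * 0.42 / 0.343 = 2.449


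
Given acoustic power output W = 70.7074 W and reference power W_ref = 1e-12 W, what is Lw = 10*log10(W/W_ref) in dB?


W / W_ref = 70.7074 / 1e-12 = 7.07074e+13
Lw = 10 * log10(7.07074e+13) = 138.49 dB


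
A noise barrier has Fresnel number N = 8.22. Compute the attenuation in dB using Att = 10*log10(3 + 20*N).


3 + 20*N = 3 + 20*8.22 = 167.4
Att = 10*log10(167.4) = 22.238 dB


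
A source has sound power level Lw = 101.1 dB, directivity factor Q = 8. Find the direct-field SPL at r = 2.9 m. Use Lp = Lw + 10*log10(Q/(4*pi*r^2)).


4*pi*r^2 = 4*pi*2.9^2 = 105.683 m^2
Q / (4*pi*r^2) = 8 / 105.683 = 0.0756981
Lp = 101.1 + 10*log10(0.0756981) = 89.891 dB


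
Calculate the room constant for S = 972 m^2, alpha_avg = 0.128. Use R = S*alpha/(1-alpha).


R = 972 * 0.128 / (1 - 0.128) = 142.68 m^2


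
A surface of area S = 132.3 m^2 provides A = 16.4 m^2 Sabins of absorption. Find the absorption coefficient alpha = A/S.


Absorption coefficient = absorbed power / incident power
alpha = A / S = 16.4 / 132.3 = 0.12396


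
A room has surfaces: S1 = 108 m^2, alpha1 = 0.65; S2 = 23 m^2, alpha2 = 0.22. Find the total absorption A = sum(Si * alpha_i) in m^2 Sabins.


108 * 0.65 = 70.2
23 * 0.22 = 5.06
A_total = 70.2 + 5.06 = 75.26 m^2


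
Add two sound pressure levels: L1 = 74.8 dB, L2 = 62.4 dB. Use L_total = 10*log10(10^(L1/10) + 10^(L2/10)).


10^(74.8/10) = 3.01995e+07
10^(62.4/10) = 1.7378e+06
Sum = 3.01995e+07 + 1.7378e+06 = 3.19373e+07
L_total = 10*log10(3.19373e+07) = 75.043 dB


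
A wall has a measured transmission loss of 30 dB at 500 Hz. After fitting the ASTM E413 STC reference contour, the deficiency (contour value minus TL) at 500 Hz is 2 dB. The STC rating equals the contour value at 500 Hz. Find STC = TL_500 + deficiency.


By ASTM E413, STC = value of the fitted reference contour at 500 Hz.
Contour value at 500 Hz = TL_500 + deficiency = 30 + 2 = 32
STC = 32


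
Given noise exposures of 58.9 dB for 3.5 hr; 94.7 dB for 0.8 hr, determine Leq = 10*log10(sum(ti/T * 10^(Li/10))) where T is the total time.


T_total = 3.5 + 0.8 = 4.3 hr
(3.5/4.3) * 10^(58.9/10) = 631829
(0.8/4.3) * 10^(94.7/10) = 5.49062e+08
Sum = 631829 + 5.49062e+08 = 5.49694e+08
Leq = 10*log10(5.49694e+08) = 87.401 dB


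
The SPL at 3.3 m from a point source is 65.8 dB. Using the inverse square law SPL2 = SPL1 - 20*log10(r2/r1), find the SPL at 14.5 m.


r2/r1 = 14.5/3.3 = 4.39394
Correction = 20*log10(4.39394) = 12.8571 dB
SPL2 = 65.8 - 12.8571 = 52.943 dB


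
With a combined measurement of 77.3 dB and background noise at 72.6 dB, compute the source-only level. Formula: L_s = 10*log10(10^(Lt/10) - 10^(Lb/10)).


10^(77.3/10) = 5.37032e+07
10^(72.6/10) = 1.8197e+07
Difference = 5.37032e+07 - 1.8197e+07 = 3.55062e+07
L_source = 10*log10(3.55062e+07) = 75.503 dB


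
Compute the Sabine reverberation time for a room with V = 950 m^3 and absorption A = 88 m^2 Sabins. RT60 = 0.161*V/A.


RT60 = 0.161 * 950 / 88 = 1.7381 s


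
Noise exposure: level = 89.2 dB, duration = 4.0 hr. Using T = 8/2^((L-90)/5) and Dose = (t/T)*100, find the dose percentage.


T_allowed = 8 / 2^((89.2 - 90)/5) = 8.9383 hr
Dose = 4.0 / 8.9383 * 100 = 44.751 %


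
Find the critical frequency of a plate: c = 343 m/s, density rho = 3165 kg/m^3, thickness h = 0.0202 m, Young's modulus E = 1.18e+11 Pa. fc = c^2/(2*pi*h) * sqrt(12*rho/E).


12*rho/E = 12*3165/1.18e+11 = 3.21864e-07
sqrt(12*rho/E) = sqrt(3.21864e-07) = 0.000567331
c^2/(2*pi*h) = 343^2/(2*pi*0.0202) = 926951
fc = 926951 * 0.000567331 = 525.89 Hz


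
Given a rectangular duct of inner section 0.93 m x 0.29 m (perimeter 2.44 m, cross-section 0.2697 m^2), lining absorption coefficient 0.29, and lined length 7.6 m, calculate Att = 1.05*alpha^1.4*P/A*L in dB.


alpha^1.4 = 0.29^1.4 = 0.176749
Attenuation rate = 1.05 * alpha^1.4 * P / A
= 1.05 * 0.176749 * 2.44 / 0.2697 = 1.67902 dB/m
Total Att = 1.67902 * 7.6 = 12.761 dB


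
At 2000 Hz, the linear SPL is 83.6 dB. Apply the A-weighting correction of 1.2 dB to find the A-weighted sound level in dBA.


A-weighting table: 2000 Hz -> 1.2 dB correction
SPL_A = SPL + correction = 83.6 + (1.2) = 84.8 dBA


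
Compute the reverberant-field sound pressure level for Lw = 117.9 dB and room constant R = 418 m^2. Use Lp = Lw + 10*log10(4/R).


4/R = 4/418 = 0.00956938
Lp = 117.9 + 10*log10(0.00956938) = 97.709 dB


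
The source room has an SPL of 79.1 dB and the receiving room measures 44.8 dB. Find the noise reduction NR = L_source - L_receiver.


NR = L_source - L_receiver (difference between source and receiving room levels)
NR = 79.1 - 44.8 = 34.3 dB


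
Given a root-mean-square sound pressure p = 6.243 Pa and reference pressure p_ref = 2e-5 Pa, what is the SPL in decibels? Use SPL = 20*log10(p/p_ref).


p / p_ref = 6.243 / 2e-5 = 312150
SPL = 20 * log10(312150) = 109.89 dB


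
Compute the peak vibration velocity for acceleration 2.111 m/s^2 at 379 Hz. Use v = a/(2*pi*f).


omega = 2*pi*f = 2*pi*379 = 2381.33 rad/s
v = a / omega = 2.111 / 2381.33 = 0.00088648 m/s


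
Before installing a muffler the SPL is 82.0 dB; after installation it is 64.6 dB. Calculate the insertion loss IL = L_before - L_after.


Insertion loss = SPL without muffler - SPL with muffler
IL = 82.0 - 64.6 = 17.4 dB


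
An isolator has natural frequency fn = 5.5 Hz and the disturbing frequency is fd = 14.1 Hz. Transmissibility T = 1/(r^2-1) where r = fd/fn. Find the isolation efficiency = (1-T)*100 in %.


r = 14.1 / 5.5 = 2.56364
r^2 - 1 = 2.56364^2 - 1 = 5.57225
T = 1/5.57225 = 0.179461
Efficiency = (1 - 0.179461)*100 = 82.054 %


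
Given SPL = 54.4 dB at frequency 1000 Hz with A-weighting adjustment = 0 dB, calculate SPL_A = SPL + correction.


A-weighting table: 1000 Hz -> 0 dB correction
SPL_A = SPL + correction = 54.4 + (0) = 54.4 dBA


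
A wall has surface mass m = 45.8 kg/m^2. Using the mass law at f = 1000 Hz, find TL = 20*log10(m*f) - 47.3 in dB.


m * f = 45.8 * 1000 = 45800
20*log10(45800) = 93.2173 dB
TL = 93.2173 - 47.3 = 45.917 dB


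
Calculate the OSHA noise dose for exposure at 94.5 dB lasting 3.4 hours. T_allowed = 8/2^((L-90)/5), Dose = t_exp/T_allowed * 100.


T_allowed = 8 / 2^((94.5 - 90)/5) = 4.28709 hr
Dose = 3.4 / 4.28709 * 100 = 79.308 %


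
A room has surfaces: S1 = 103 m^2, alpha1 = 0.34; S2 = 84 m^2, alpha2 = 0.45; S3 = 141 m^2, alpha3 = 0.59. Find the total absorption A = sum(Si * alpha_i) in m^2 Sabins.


103 * 0.34 = 35.02
84 * 0.45 = 37.8
141 * 0.59 = 83.19
A_total = 35.02 + 37.8 + 83.19 = 156.01 m^2


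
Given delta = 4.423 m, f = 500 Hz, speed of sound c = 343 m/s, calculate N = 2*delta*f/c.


N = 2*delta*f/c = 2*delta/lambda, where lambda = c/f
lambda = 343 / 500 = 0.686 m
N = 2 * 4.423 / 0.686 = 12.895


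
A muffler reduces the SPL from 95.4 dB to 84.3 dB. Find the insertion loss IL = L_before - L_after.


Insertion loss = SPL without muffler - SPL with muffler
IL = 95.4 - 84.3 = 11.1 dB


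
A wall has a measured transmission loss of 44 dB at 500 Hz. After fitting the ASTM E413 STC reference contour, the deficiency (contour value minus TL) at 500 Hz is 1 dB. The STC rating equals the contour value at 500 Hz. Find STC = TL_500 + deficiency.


By ASTM E413, STC = value of the fitted reference contour at 500 Hz.
Contour value at 500 Hz = TL_500 + deficiency = 44 + 1 = 45
STC = 45


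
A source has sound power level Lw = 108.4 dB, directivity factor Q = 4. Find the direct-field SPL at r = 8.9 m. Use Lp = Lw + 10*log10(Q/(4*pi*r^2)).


4*pi*r^2 = 4*pi*8.9^2 = 995.382 m^2
Q / (4*pi*r^2) = 4 / 995.382 = 0.00401856
Lp = 108.4 + 10*log10(0.00401856) = 84.441 dB


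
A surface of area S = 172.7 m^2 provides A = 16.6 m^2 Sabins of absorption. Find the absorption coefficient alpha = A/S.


Absorption coefficient = absorbed power / incident power
alpha = A / S = 16.6 / 172.7 = 0.09612


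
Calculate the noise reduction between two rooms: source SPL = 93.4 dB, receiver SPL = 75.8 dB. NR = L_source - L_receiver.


NR = L_source - L_receiver (difference between source and receiving room levels)
NR = 93.4 - 75.8 = 17.6 dB


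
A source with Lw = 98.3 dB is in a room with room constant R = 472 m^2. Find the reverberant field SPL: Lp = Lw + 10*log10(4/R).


4/R = 4/472 = 0.00847458
Lp = 98.3 + 10*log10(0.00847458) = 77.581 dB


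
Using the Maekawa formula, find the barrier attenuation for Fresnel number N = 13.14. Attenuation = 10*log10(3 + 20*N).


3 + 20*N = 3 + 20*13.14 = 265.8
Att = 10*log10(265.8) = 24.246 dB


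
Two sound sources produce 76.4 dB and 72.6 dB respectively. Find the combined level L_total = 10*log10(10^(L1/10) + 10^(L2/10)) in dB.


10^(76.4/10) = 4.36516e+07
10^(72.6/10) = 1.8197e+07
Sum = 4.36516e+07 + 1.8197e+07 = 6.18486e+07
L_total = 10*log10(6.18486e+07) = 77.913 dB


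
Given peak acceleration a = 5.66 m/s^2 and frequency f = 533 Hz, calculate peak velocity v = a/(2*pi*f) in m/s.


omega = 2*pi*f = 2*pi*533 = 3348.94 rad/s
v = a / omega = 5.66 / 3348.94 = 0.0016901 m/s


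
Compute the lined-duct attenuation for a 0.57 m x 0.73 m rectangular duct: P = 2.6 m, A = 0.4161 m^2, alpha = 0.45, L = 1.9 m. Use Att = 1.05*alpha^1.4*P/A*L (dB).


alpha^1.4 = 0.45^1.4 = 0.326962
Attenuation rate = 1.05 * alpha^1.4 * P / A
= 1.05 * 0.326962 * 2.6 / 0.4161 = 2.14517 dB/m
Total Att = 2.14517 * 1.9 = 4.0758 dB


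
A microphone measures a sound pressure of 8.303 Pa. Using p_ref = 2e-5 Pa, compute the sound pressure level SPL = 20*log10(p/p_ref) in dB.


p / p_ref = 8.303 / 2e-5 = 415150
SPL = 20 * log10(415150) = 112.36 dB


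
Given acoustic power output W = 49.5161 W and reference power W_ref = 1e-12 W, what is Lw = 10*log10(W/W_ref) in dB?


W / W_ref = 49.5161 / 1e-12 = 4.95161e+13
Lw = 10 * log10(4.95161e+13) = 136.95 dB


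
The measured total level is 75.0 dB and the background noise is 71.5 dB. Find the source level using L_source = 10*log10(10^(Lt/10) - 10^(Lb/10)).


10^(75.0/10) = 3.16228e+07
10^(71.5/10) = 1.41254e+07
Difference = 3.16228e+07 - 1.41254e+07 = 1.74974e+07
L_source = 10*log10(1.74974e+07) = 72.43 dB


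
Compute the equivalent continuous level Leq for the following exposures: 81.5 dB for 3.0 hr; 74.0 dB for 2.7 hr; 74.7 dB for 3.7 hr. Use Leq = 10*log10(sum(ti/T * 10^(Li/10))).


T_total = 3.0 + 2.7 + 3.7 = 9.4 hr
(3.0/9.4) * 10^(81.5/10) = 4.5081e+07
(2.7/9.4) * 10^(74.0/10) = 7.21499e+06
(3.7/9.4) * 10^(74.7/10) = 1.16165e+07
Sum = 4.5081e+07 + 7.21499e+06 + 1.16165e+07 = 6.39125e+07
Leq = 10*log10(6.39125e+07) = 78.056 dB
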